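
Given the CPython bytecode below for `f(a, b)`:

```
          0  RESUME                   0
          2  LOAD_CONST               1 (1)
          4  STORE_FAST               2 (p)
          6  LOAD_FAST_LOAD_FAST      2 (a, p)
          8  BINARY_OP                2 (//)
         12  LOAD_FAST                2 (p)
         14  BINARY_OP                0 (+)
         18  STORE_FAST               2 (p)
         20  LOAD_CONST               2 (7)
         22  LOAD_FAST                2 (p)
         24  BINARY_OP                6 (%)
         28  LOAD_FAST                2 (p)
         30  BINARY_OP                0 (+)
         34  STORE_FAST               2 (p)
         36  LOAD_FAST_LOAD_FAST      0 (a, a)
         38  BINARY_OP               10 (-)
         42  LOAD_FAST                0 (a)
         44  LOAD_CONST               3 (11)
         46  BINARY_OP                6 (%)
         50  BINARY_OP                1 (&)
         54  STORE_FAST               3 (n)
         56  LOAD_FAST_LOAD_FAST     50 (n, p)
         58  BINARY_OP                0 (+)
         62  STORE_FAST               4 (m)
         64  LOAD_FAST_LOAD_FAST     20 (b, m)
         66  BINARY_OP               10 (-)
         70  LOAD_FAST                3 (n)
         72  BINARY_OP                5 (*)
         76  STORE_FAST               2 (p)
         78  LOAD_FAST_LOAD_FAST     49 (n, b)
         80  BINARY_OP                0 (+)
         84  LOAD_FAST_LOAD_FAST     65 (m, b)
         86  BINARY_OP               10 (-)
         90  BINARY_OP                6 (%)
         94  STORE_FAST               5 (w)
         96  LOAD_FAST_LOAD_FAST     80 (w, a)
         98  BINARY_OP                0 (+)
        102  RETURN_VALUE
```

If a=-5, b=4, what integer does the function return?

-10

LOAD_CONST → push 1. Stack: [1]
STORE_FAST p → p=1. Stack: []
LOAD_FAST_LOAD_FAST a,p → push -5,1. Stack: [-5, 1]
BINARY_OP // → -5 // 1 = -5. Stack: [-5]
LOAD_FAST p → push 1. Stack: [-5, 1]
BINARY_OP + → -5 + 1 = -4. Stack: [-4]
STORE_FAST p → p=-4. Stack: []
LOAD_CONST → push 7. Stack: [7]
LOAD_FAST p → push -4. Stack: [7, -4]
BINARY_OP % → 7 % -4 = -1. Stack: [-1]
LOAD_FAST p → push -4. Stack: [-1, -4]
BINARY_OP + → -1 + -4 = -5. Stack: [-5]
STORE_FAST p → p=-5. Stack: []
LOAD_FAST_LOAD_FAST a,a → push -5,-5. Stack: [-5, -5]
BINARY_OP - → -5 - -5 = 0. Stack: [0]
LOAD_FAST a → push -5. Stack: [0, -5]
LOAD_CONST → push 11. Stack: [0, -5, 11]
BINARY_OP % → -5 % 11 = 6. Stack: [0, 6]
BINARY_OP & → 0 & 6 = 0. Stack: [0]
STORE_FAST n → n=0. Stack: []
LOAD_FAST_LOAD_FAST n,p → push 0,-5. Stack: [0, -5]
BINARY_OP + → 0 + -5 = -5. Stack: [-5]
STORE_FAST m → m=-5. Stack: []
LOAD_FAST_LOAD_FAST b,m → push 4,-5. Stack: [4, -5]
BINARY_OP - → 4 - -5 = 9. Stack: [9]
LOAD_FAST n → push 0. Stack: [9, 0]
BINARY_OP * → 9 * 0 = 0. Stack: [0]
STORE_FAST p → p=0. Stack: []
LOAD_FAST_LOAD_FAST n,b → push 0,4. Stack: [0, 4]
BINARY_OP + → 0 + 4 = 4. Stack: [4]
LOAD_FAST_LOAD_FAST m,b → push -5,4. Stack: [4, -5, 4]
BINARY_OP - → -5 - 4 = -9. Stack: [4, -9]
BINARY_OP % → 4 % -9 = -5. Stack: [-5]
STORE_FAST w → w=-5. Stack: []
LOAD_FAST_LOAD_FAST w,a → push -5,-5. Stack: [-5, -5]
BINARY_OP + → -5 + -5 = -10. Stack: [-10]
RETURN_VALUE → return -10.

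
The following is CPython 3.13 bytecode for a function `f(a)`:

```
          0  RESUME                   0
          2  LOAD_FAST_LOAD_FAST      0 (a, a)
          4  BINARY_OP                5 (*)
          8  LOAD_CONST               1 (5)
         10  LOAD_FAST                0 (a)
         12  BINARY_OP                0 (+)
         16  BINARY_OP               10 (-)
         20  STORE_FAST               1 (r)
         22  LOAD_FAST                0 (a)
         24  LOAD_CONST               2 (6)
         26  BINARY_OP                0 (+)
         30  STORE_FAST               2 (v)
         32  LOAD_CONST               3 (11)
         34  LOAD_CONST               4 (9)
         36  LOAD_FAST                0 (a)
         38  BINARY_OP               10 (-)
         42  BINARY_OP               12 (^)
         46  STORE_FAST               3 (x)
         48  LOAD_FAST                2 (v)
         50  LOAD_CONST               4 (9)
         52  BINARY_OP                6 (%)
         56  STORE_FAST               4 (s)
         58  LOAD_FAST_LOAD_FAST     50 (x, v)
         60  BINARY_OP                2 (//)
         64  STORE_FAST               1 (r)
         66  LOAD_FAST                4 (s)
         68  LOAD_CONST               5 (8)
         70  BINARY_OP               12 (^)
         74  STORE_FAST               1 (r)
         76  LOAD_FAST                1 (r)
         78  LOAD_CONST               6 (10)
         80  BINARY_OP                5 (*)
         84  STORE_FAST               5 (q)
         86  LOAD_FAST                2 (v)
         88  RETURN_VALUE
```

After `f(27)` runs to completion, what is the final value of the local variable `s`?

6

LOAD_FAST_LOAD_FAST a,a → push 27,27. Stack: [27, 27]
BINARY_OP * → 27 * 27 = 729. Stack: [729]
LOAD_CONST → push 5. Stack: [729, 5]
LOAD_FAST a → push 27. Stack: [729, 5, 27]
BINARY_OP + → 5 + 27 = 32. Stack: [729, 32]
BINARY_OP - → 729 - 32 = 697. Stack: [697]
STORE_FAST r → r=697. Stack: []
LOAD_FAST a → push 27. Stack: [27]
LOAD_CONST → push 6. Stack: [27, 6]
BINARY_OP + → 27 + 6 = 33. Stack: [33]
STORE_FAST v → v=33. Stack: []
LOAD_CONST → push 11. Stack: [11]
LOAD_CONST → push 9. Stack: [11, 9]
LOAD_FAST a → push 27. Stack: [11, 9, 27]
BINARY_OP - → 9 - 27 = -18. Stack: [11, -18]
BINARY_OP ^ → 11 ^ -18 = -27. Stack: [-27]
STORE_FAST x → x=-27. Stack: []
LOAD_FAST v → push 33. Stack: [33]
LOAD_CONST → push 9. Stack: [33, 9]
BINARY_OP % → 33 % 9 = 6. Stack: [6]
STORE_FAST s → s=6. Stack: []
LOAD_FAST_LOAD_FAST x,v → push -27,33. Stack: [-27, 33]
BINARY_OP // → -27 // 33 = -1. Stack: [-1]
STORE_FAST r → r=-1. Stack: []
LOAD_FAST s → push 6. Stack: [6]
LOAD_CONST → push 8. Stack: [6, 8]
BINARY_OP ^ → 6 ^ 8 = 14. Stack: [14]
STORE_FAST r → r=14. Stack: []
LOAD_FAST r → push 14. Stack: [14]
LOAD_CONST → push 10. Stack: [14, 10]
BINARY_OP * → 14 * 10 = 140. Stack: [140]
STORE_FAST q → q=140. Stack: []
LOAD_FAST v → push 33. Stack: [33]
RETURN_VALUE → return 33.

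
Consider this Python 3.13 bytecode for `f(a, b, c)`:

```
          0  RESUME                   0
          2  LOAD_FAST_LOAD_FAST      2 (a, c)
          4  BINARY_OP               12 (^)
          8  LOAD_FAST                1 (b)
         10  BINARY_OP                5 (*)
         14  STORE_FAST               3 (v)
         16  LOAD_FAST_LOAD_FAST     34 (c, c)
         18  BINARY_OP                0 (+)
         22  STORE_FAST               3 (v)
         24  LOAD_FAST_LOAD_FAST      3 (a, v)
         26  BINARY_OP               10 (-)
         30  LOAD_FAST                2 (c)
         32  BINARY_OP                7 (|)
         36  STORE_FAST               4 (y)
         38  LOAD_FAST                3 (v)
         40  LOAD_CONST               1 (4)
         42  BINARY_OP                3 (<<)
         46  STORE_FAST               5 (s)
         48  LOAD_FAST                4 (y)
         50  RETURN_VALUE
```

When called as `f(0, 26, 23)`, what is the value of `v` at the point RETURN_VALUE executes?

LOAD_FAST_LOAD_FAST a,c → push 0,23. Stack: [0, 23]
BINARY_OP ^ → 0 ^ 23 = 23. Stack: [23]
LOAD_FAST b → push 26. Stack: [23, 26]
BINARY_OP * → 23 * 26 = 598. Stack: [598]
STORE_FAST v → v=598. Stack: []
LOAD_FAST_LOAD_FAST c,c → push 23,23. Stack: [23, 23]
BINARY_OP + → 23 + 23 = 46. Stack: [46]
STORE_FAST v → v=46. Stack: []
LOAD_FAST_LOAD_FAST a,v → push 0,46. Stack: [0, 46]
BINARY_OP - → 0 - 46 = -46. Stack: [-46]
LOAD_FAST c → push 23. Stack: [-46, 23]
BINARY_OP | → -46 | 23 = -41. Stack: [-41]
STORE_FAST y → y=-41. Stack: []
LOAD_FAST v → push 46. Stack: [46]
LOAD_CONST → push 4. Stack: [46, 4]
BINARY_OP << → 46 << 4 = 736. Stack: [736]
STORE_FAST s → s=736. Stack: []
LOAD_FAST y → push -41. Stack: [-41]
RETURN_VALUE → return -41.

46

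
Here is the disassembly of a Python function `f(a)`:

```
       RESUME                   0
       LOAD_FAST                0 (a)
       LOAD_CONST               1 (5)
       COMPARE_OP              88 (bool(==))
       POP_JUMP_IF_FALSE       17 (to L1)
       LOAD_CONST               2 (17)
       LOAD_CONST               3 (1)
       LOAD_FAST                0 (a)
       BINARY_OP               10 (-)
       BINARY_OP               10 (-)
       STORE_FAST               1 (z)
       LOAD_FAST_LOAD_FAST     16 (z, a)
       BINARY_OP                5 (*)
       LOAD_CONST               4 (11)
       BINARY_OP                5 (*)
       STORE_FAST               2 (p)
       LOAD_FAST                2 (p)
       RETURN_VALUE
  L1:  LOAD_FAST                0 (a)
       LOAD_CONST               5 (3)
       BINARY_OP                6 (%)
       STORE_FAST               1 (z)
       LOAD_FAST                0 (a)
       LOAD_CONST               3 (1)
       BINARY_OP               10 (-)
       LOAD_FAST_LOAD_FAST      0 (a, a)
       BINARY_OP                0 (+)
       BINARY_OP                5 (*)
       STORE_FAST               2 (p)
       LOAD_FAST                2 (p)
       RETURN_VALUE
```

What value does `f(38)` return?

LOAD_FAST a → push 38. Stack: [38]
LOAD_CONST → push 5. Stack: [38, 5]
COMPARE_OP bool(==) → 38 vs 5 = False. Stack: [False]
POP_JUMP_IF_FALSE → pop False; jump. Stack: []
LOAD_FAST a → push 38. Stack: [38]
LOAD_CONST → push 3. Stack: [38, 3]
BINARY_OP % → 38 % 3 = 2. Stack: [2]
STORE_FAST z → z=2. Stack: []
LOAD_FAST a → push 38. Stack: [38]
LOAD_CONST → push 1. Stack: [38, 1]
BINARY_OP - → 38 - 1 = 37. Stack: [37]
LOAD_FAST_LOAD_FAST a,a → push 38,38. Stack: [37, 38, 38]
BINARY_OP + → 38 + 38 = 76. Stack: [37, 76]
BINARY_OP * → 37 * 76 = 2812. Stack: [2812]
STORE_FAST p → p=2812. Stack: []
LOAD_FAST p → push 2812. Stack: [2812]
RETURN_VALUE → return 2812.

2812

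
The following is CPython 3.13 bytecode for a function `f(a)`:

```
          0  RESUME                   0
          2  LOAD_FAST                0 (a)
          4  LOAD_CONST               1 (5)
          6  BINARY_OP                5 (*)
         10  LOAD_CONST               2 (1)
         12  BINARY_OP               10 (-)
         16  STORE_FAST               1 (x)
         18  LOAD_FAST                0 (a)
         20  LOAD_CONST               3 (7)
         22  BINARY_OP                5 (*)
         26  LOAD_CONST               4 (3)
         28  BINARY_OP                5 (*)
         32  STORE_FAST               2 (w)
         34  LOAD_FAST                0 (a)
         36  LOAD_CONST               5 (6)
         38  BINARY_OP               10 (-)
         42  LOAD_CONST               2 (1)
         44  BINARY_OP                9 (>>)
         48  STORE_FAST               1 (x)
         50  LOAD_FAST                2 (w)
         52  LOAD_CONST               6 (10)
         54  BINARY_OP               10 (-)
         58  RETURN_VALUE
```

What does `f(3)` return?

53

LOAD_FAST a → push 3. Stack: [3]
LOAD_CONST → push 5. Stack: [3, 5]
BINARY_OP * → 3 * 5 = 15. Stack: [15]
LOAD_CONST → push 1. Stack: [15, 1]
BINARY_OP - → 15 - 1 = 14. Stack: [14]
STORE_FAST x → x=14. Stack: []
LOAD_FAST a → push 3. Stack: [3]
LOAD_CONST → push 7. Stack: [3, 7]
BINARY_OP * → 3 * 7 = 21. Stack: [21]
LOAD_CONST → push 3. Stack: [21, 3]
BINARY_OP * → 21 * 3 = 63. Stack: [63]
STORE_FAST w → w=63. Stack: []
LOAD_FAST a → push 3. Stack: [3]
LOAD_CONST → push 6. Stack: [3, 6]
BINARY_OP - → 3 - 6 = -3. Stack: [-3]
LOAD_CONST → push 1. Stack: [-3, 1]
BINARY_OP >> → -3 >> 1 = -2. Stack: [-2]
STORE_FAST x → x=-2. Stack: []
LOAD_FAST w → push 63. Stack: [63]
LOAD_CONST → push 10. Stack: [63, 10]
BINARY_OP - → 63 - 10 = 53. Stack: [53]
RETURN_VALUE → return 53.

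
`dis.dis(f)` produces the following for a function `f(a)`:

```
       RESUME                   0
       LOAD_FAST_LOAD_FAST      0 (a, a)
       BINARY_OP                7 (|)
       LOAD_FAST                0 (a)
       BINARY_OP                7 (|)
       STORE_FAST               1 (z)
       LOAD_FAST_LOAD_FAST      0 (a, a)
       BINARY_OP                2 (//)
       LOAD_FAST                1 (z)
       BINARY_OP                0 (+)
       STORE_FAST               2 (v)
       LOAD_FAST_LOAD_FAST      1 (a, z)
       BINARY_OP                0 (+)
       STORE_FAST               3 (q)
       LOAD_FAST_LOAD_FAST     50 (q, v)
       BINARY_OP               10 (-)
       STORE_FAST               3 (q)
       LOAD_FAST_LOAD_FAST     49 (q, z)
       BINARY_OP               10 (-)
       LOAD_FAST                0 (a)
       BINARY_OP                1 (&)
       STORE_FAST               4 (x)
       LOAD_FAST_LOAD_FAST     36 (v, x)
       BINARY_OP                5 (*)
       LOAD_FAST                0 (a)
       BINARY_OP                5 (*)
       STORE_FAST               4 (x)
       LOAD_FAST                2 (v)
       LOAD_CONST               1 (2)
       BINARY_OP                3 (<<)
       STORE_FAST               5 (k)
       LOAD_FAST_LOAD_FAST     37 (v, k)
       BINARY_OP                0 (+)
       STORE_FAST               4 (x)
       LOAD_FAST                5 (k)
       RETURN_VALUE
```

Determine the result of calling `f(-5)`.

-16

LOAD_FAST_LOAD_FAST a,a → push -5,-5. Stack: [-5, -5]
BINARY_OP | → -5 | -5 = -5. Stack: [-5]
LOAD_FAST a → push -5. Stack: [-5, -5]
BINARY_OP | → -5 | -5 = -5. Stack: [-5]
STORE_FAST z → z=-5. Stack: []
LOAD_FAST_LOAD_FAST a,a → push -5,-5. Stack: [-5, -5]
BINARY_OP // → -5 // -5 = 1. Stack: [1]
LOAD_FAST z → push -5. Stack: [1, -5]
BINARY_OP + → 1 + -5 = -4. Stack: [-4]
STORE_FAST v → v=-4. Stack: []
LOAD_FAST_LOAD_FAST a,z → push -5,-5. Stack: [-5, -5]
BINARY_OP + → -5 + -5 = -10. Stack: [-10]
STORE_FAST q → q=-10. Stack: []
LOAD_FAST_LOAD_FAST q,v → push -10,-4. Stack: [-10, -4]
BINARY_OP - → -10 - -4 = -6. Stack: [-6]
STORE_FAST q → q=-6. Stack: []
LOAD_FAST_LOAD_FAST q,z → push -6,-5. Stack: [-6, -5]
BINARY_OP - → -6 - -5 = -1. Stack: [-1]
LOAD_FAST a → push -5. Stack: [-1, -5]
BINARY_OP & → -1 & -5 = -5. Stack: [-5]
STORE_FAST x → x=-5. Stack: []
LOAD_FAST_LOAD_FAST v,x → push -4,-5. Stack: [-4, -5]
BINARY_OP * → -4 * -5 = 20. Stack: [20]
LOAD_FAST a → push -5. Stack: [20, -5]
BINARY_OP * → 20 * -5 = -100. Stack: [-100]
STORE_FAST x → x=-100. Stack: []
LOAD_FAST v → push -4. Stack: [-4]
LOAD_CONST → push 2. Stack: [-4, 2]
BINARY_OP << → -4 << 2 = -16. Stack: [-16]
STORE_FAST k → k=-16. Stack: []
LOAD_FAST_LOAD_FAST v,k → push -4,-16. Stack: [-4, -16]
BINARY_OP + → -4 + -16 = -20. Stack: [-20]
STORE_FAST x → x=-20. Stack: []
LOAD_FAST k → push -16. Stack: [-16]
RETURN_VALUE → return -16.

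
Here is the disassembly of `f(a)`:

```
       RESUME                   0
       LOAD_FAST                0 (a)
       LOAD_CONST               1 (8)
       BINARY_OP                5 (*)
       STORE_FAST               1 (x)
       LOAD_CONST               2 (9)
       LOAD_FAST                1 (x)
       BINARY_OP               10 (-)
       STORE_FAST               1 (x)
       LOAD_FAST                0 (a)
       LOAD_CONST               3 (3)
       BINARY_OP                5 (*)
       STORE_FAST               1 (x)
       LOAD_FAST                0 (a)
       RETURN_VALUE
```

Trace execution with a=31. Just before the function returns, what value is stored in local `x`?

LOAD_FAST a → push 31. Stack: [31]
LOAD_CONST → push 8. Stack: [31, 8]
BINARY_OP * → 31 * 8 = 248. Stack: [248]
STORE_FAST x → x=248. Stack: []
LOAD_CONST → push 9. Stack: [9]
LOAD_FAST x → push 248. Stack: [9, 248]
BINARY_OP - → 9 - 248 = -239. Stack: [-239]
STORE_FAST x → x=-239. Stack: []
LOAD_FAST a → push 31. Stack: [31]
LOAD_CONST → push 3. Stack: [31, 3]
BINARY_OP * → 31 * 3 = 93. Stack: [93]
STORE_FAST x → x=93. Stack: []
LOAD_FAST a → push 31. Stack: [31]
RETURN_VALUE → return 31.

93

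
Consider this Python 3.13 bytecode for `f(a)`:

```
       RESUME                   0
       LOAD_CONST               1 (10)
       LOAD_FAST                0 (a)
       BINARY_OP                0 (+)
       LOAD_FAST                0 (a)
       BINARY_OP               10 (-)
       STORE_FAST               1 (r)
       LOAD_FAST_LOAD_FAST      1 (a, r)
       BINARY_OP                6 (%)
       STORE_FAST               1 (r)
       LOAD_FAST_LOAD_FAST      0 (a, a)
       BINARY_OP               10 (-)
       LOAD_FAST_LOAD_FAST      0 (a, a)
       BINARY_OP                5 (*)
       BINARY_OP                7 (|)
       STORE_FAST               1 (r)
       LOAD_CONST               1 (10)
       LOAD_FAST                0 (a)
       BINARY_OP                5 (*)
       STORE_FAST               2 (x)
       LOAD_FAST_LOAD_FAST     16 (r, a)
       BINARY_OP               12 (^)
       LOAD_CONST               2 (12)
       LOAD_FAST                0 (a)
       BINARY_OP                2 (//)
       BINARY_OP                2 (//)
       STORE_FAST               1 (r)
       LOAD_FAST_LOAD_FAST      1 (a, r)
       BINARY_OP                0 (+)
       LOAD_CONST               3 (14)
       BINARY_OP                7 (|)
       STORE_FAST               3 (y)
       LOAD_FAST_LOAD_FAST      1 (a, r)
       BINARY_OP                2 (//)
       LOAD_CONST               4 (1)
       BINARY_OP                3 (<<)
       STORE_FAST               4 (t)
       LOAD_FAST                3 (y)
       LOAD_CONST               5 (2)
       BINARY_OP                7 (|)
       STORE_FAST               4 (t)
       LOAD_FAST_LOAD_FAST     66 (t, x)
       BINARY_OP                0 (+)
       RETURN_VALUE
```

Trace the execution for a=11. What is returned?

237

LOAD_CONST → push 10. Stack: [10]
LOAD_FAST a → push 11. Stack: [10, 11]
BINARY_OP + → 10 + 11 = 21. Stack: [21]
LOAD_FAST a → push 11. Stack: [21, 11]
BINARY_OP - → 21 - 11 = 10. Stack: [10]
STORE_FAST r → r=10. Stack: []
LOAD_FAST_LOAD_FAST a,r → push 11,10. Stack: [11, 10]
BINARY_OP % → 11 % 10 = 1. Stack: [1]
STORE_FAST r → r=1. Stack: []
LOAD_FAST_LOAD_FAST a,a → push 11,11. Stack: [11, 11]
BINARY_OP - → 11 - 11 = 0. Stack: [0]
LOAD_FAST_LOAD_FAST a,a → push 11,11. Stack: [0, 11, 11]
BINARY_OP * → 11 * 11 = 121. Stack: [0, 121]
BINARY_OP | → 0 | 121 = 121. Stack: [121]
STORE_FAST r → r=121. Stack: []
LOAD_CONST → push 10. Stack: [10]
LOAD_FAST a → push 11. Stack: [10, 11]
BINARY_OP * → 10 * 11 = 110. Stack: [110]
STORE_FAST x → x=110. Stack: []
LOAD_FAST_LOAD_FAST r,a → push 121,11. Stack: [121, 11]
BINARY_OP ^ → 121 ^ 11 = 114. Stack: [114]
LOAD_CONST → push 12. Stack: [114, 12]
LOAD_FAST a → push 11. Stack: [114, 12, 11]
BINARY_OP // → 12 // 11 = 1. Stack: [114, 1]
BINARY_OP // → 114 // 1 = 114. Stack: [114]
STORE_FAST r → r=114. Stack: []
LOAD_FAST_LOAD_FAST a,r → push 11,114. Stack: [11, 114]
BINARY_OP + → 11 + 114 = 125. Stack: [125]
LOAD_CONST → push 14. Stack: [125, 14]
BINARY_OP | → 125 | 14 = 127. Stack: [127]
STORE_FAST y → y=127. Stack: []
LOAD_FAST_LOAD_FAST a,r → push 11,114. Stack: [11, 114]
BINARY_OP // → 11 // 114 = 0. Stack: [0]
LOAD_CONST → push 1. Stack: [0, 1]
BINARY_OP << → 0 << 1 = 0. Stack: [0]
STORE_FAST t → t=0. Stack: []
LOAD_FAST y → push 127. Stack: [127]
LOAD_CONST → push 2. Stack: [127, 2]
BINARY_OP | → 127 | 2 = 127. Stack: [127]
STORE_FAST t → t=127. Stack: []
LOAD_FAST_LOAD_FAST t,x → push 127,110. Stack: [127, 110]
BINARY_OP + → 127 + 110 = 237. Stack: [237]
RETURN_VALUE → return 237.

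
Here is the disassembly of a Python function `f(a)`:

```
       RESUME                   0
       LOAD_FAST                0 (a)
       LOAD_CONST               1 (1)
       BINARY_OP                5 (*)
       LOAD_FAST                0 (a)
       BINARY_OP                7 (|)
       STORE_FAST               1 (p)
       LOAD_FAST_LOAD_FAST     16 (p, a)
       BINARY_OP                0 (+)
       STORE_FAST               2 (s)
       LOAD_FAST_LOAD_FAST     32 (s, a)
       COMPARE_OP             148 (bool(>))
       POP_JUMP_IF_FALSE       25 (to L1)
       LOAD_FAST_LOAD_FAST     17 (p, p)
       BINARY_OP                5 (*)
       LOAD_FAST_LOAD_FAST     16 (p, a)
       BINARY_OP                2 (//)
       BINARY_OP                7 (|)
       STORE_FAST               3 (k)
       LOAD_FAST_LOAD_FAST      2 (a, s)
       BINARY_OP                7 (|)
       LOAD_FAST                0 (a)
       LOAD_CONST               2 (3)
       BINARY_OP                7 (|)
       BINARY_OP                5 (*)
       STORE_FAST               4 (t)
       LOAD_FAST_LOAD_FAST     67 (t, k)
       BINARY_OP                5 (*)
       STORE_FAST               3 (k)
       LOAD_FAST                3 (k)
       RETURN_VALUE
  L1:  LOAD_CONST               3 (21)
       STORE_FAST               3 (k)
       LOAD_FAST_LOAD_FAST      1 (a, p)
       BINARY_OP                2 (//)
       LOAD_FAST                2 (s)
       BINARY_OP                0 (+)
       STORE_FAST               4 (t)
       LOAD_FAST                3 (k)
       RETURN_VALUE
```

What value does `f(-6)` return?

21

LOAD_FAST a → push -6. Stack: [-6]
LOAD_CONST → push 1. Stack: [-6, 1]
BINARY_OP * → -6 * 1 = -6. Stack: [-6]
LOAD_FAST a → push -6. Stack: [-6, -6]
BINARY_OP | → -6 | -6 = -6. Stack: [-6]
STORE_FAST p → p=-6. Stack: []
LOAD_FAST_LOAD_FAST p,a → push -6,-6. Stack: [-6, -6]
BINARY_OP + → -6 + -6 = -12. Stack: [-12]
STORE_FAST s → s=-12. Stack: []
LOAD_FAST_LOAD_FAST s,a → push -12,-6. Stack: [-12, -6]
COMPARE_OP bool(>) → -12 vs -6 = False. Stack: [False]
POP_JUMP_IF_FALSE → pop False; jump. Stack: []
LOAD_CONST → push 21. Stack: [21]
STORE_FAST k → k=21. Stack: []
LOAD_FAST_LOAD_FAST a,p → push -6,-6. Stack: [-6, -6]
BINARY_OP // → -6 // -6 = 1. Stack: [1]
LOAD_FAST s → push -12. Stack: [1, -12]
BINARY_OP + → 1 + -12 = -11. Stack: [-11]
STORE_FAST t → t=-11. Stack: []
LOAD_FAST k → push 21. Stack: [21]
RETURN_VALUE → return 21.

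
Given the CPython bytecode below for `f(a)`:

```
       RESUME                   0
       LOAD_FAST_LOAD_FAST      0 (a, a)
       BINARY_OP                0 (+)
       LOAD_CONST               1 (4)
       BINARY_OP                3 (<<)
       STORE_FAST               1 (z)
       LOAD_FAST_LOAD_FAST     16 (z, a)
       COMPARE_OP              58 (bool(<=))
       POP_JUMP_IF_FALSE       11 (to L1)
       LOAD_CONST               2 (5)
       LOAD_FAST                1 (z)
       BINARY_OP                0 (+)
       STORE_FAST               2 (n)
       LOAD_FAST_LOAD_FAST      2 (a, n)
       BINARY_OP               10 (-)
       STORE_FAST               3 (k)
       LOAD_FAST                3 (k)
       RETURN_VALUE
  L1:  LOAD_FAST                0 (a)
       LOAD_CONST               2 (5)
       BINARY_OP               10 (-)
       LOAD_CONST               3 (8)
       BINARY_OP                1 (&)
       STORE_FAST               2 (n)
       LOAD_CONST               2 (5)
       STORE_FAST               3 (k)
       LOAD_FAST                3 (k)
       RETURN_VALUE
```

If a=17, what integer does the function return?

LOAD_FAST_LOAD_FAST a,a → push 17,17. Stack: [17, 17]
BINARY_OP + → 17 + 17 = 34. Stack: [34]
LOAD_CONST → push 4. Stack: [34, 4]
BINARY_OP << → 34 << 4 = 544. Stack: [544]
STORE_FAST z → z=544. Stack: []
LOAD_FAST_LOAD_FAST z,a → push 544,17. Stack: [544, 17]
COMPARE_OP bool(<=) → 544 vs 17 = False. Stack: [False]
POP_JUMP_IF_FALSE → pop False; jump. Stack: []
LOAD_FAST a → push 17. Stack: [17]
LOAD_CONST → push 5. Stack: [17, 5]
BINARY_OP - → 17 - 5 = 12. Stack: [12]
LOAD_CONST → push 8. Stack: [12, 8]
BINARY_OP & → 12 & 8 = 8. Stack: [8]
STORE_FAST n → n=8. Stack: []
LOAD_CONST → push 5. Stack: [5]
STORE_FAST k → k=5. Stack: []
LOAD_FAST k → push 5. Stack: [5]
RETURN_VALUE → return 5.

5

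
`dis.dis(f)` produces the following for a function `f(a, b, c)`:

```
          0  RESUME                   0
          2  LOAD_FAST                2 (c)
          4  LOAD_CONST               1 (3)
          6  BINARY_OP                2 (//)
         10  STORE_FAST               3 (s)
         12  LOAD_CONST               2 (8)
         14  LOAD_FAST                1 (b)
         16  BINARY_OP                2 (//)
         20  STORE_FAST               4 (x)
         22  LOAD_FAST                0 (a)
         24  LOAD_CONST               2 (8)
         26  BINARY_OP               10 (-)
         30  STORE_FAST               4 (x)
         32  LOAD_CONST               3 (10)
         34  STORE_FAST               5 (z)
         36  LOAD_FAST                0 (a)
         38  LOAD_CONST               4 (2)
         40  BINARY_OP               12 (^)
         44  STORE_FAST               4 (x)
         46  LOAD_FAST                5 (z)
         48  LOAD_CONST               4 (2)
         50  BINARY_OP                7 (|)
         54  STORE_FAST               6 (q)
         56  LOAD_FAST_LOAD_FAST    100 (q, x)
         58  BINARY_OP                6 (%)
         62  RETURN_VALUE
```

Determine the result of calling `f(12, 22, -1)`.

10

LOAD_FAST c → push -1. Stack: [-1]
LOAD_CONST → push 3. Stack: [-1, 3]
BINARY_OP // → -1 // 3 = -1. Stack: [-1]
STORE_FAST s → s=-1. Stack: []
LOAD_CONST → push 8. Stack: [8]
LOAD_FAST b → push 22. Stack: [8, 22]
BINARY_OP // → 8 // 22 = 0. Stack: [0]
STORE_FAST x → x=0. Stack: []
LOAD_FAST a → push 12. Stack: [12]
LOAD_CONST → push 8. Stack: [12, 8]
BINARY_OP - → 12 - 8 = 4. Stack: [4]
STORE_FAST x → x=4. Stack: []
LOAD_CONST → push 10. Stack: [10]
STORE_FAST z → z=10. Stack: []
LOAD_FAST a → push 12. Stack: [12]
LOAD_CONST → push 2. Stack: [12, 2]
BINARY_OP ^ → 12 ^ 2 = 14. Stack: [14]
STORE_FAST x → x=14. Stack: []
LOAD_FAST z → push 10. Stack: [10]
LOAD_CONST → push 2. Stack: [10, 2]
BINARY_OP | → 10 | 2 = 10. Stack: [10]
STORE_FAST q → q=10. Stack: []
LOAD_FAST_LOAD_FAST q,x → push 10,14. Stack: [10, 14]
BINARY_OP % → 10 % 14 = 10. Stack: [10]
RETURN_VALUE → return 10.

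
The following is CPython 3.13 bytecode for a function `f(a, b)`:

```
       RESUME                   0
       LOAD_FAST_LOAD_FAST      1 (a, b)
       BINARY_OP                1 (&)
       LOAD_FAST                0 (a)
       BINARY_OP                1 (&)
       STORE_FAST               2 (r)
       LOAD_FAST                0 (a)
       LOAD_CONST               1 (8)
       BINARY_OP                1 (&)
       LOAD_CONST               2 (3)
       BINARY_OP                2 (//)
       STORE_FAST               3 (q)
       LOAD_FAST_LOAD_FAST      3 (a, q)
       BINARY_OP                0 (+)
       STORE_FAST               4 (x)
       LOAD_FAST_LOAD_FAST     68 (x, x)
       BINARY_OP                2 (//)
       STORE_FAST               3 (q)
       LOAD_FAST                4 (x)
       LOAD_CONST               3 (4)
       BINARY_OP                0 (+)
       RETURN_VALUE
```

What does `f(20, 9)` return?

24

LOAD_FAST_LOAD_FAST a,b → push 20,9. Stack: [20, 9]
BINARY_OP & → 20 & 9 = 0. Stack: [0]
LOAD_FAST a → push 20. Stack: [0, 20]
BINARY_OP & → 0 & 20 = 0. Stack: [0]
STORE_FAST r → r=0. Stack: []
LOAD_FAST a → push 20. Stack: [20]
LOAD_CONST → push 8. Stack: [20, 8]
BINARY_OP & → 20 & 8 = 0. Stack: [0]
LOAD_CONST → push 3. Stack: [0, 3]
BINARY_OP // → 0 // 3 = 0. Stack: [0]
STORE_FAST q → q=0. Stack: []
LOAD_FAST_LOAD_FAST a,q → push 20,0. Stack: [20, 0]
BINARY_OP + → 20 + 0 = 20. Stack: [20]
STORE_FAST x → x=20. Stack: []
LOAD_FAST_LOAD_FAST x,x → push 20,20. Stack: [20, 20]
BINARY_OP // → 20 // 20 = 1. Stack: [1]
STORE_FAST q → q=1. Stack: []
LOAD_FAST x → push 20. Stack: [20]
LOAD_CONST → push 4. Stack: [20, 4]
BINARY_OP + → 20 + 4 = 24. Stack: [24]
RETURN_VALUE → return 24.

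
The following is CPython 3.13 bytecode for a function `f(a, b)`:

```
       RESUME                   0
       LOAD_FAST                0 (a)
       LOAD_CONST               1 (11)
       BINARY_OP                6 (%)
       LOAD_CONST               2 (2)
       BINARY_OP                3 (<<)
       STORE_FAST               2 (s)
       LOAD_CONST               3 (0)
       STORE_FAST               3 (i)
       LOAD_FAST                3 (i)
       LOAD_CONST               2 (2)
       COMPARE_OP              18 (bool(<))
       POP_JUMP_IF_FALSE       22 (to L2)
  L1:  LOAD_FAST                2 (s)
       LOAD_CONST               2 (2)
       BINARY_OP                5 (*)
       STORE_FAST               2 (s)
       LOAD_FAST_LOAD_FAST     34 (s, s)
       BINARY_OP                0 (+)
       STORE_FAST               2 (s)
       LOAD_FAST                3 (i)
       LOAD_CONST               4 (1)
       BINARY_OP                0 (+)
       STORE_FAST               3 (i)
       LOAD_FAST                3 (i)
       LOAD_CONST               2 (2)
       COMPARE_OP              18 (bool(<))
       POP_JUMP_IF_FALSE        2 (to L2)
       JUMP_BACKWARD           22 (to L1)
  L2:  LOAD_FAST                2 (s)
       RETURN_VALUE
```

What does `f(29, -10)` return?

LOAD_FAST a → push 29. Stack: [29]
LOAD_CONST → push 11. Stack: [29, 11]
BINARY_OP % → 29 % 11 = 7. Stack: [7]
LOAD_CONST → push 2. Stack: [7, 2]
BINARY_OP << → 7 << 2 = 28. Stack: [28]
STORE_FAST s → s=28. Stack: []
LOAD_CONST → push 0. Stack: [0]
STORE_FAST i → i=0. Stack: []
LOAD_FAST i → push 0. Stack: [0]
LOAD_CONST → push 2. Stack: [0, 2]
COMPARE_OP bool(<) → 0 vs 2 = True. Stack: [True]
POP_JUMP_IF_FALSE → pop True; no jump. Stack: []
LOAD_FAST s → push 28. Stack: [28]
LOAD_CONST → push 2. Stack: [28, 2]
BINARY_OP * → 28 * 2 = 56. Stack: [56]
STORE_FAST s → s=56. Stack: []
LOAD_FAST_LOAD_FAST s,s → push 56,56. Stack: [56, 56]
BINARY_OP + → 56 + 56 = 112. Stack: [112]
STORE_FAST s → s=112. Stack: []
LOAD_FAST i → push 0. Stack: [0]
LOAD_CONST → push 1. Stack: [0, 1]
BINARY_OP + → 0 + 1 = 1. Stack: [1]
STORE_FAST i → i=1. Stack: []
LOAD_FAST i → push 1. Stack: [1]
LOAD_CONST → push 2. Stack: [1, 2]
COMPARE_OP bool(<) → 1 vs 2 = True. Stack: [True]
POP_JUMP_IF_FALSE → pop True; no jump. Stack: []
LOAD_FAST s → push 112. Stack: [112]
LOAD_CONST → push 2. Stack: [112, 2]
BINARY_OP * → 112 * 2 = 224. Stack: [224]
STORE_FAST s → s=224. Stack: []
LOAD_FAST_LOAD_FAST s,s → push 224,224. Stack: [224, 224]
BINARY_OP + → 224 + 224 = 448. Stack: [448]
STORE_FAST s → s=448. Stack: []
LOAD_FAST i → push 1. Stack: [1]
LOAD_CONST → push 1. Stack: [1, 1]
BINARY_OP + → 1 + 1 = 2. Stack: [2]
STORE_FAST i → i=2. Stack: []
LOAD_FAST i → push 2. Stack: [2]
LOAD_CONST → push 2. Stack: [2, 2]
COMPARE_OP bool(<) → 2 vs 2 = False. Stack: [False]
POP_JUMP_IF_FALSE → pop False; jump. Stack: []
LOAD_FAST s → push 448. Stack: [448]
RETURN_VALUE → return 448.

448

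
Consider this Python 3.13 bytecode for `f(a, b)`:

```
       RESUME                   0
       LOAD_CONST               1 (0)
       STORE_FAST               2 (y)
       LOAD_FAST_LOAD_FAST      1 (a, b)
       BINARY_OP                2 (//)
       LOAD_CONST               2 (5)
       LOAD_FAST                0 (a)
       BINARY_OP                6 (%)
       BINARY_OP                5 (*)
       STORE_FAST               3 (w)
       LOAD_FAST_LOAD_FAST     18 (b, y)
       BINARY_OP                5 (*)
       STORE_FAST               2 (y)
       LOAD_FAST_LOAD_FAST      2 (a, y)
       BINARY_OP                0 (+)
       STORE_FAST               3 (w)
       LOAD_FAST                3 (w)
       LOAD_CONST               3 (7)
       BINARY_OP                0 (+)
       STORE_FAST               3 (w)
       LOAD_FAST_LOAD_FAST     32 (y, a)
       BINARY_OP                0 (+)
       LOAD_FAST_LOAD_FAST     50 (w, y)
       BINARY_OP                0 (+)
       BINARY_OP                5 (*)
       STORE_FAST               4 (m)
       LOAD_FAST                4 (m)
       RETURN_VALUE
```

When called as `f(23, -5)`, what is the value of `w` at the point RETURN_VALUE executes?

LOAD_CONST → push 0. Stack: [0]
STORE_FAST y → y=0. Stack: []
LOAD_FAST_LOAD_FAST a,b → push 23,-5. Stack: [23, -5]
BINARY_OP // → 23 // -5 = -5. Stack: [-5]
LOAD_CONST → push 5. Stack: [-5, 5]
LOAD_FAST a → push 23. Stack: [-5, 5, 23]
BINARY_OP % → 5 % 23 = 5. Stack: [-5, 5]
BINARY_OP * → -5 * 5 = -25. Stack: [-25]
STORE_FAST w → w=-25. Stack: []
LOAD_FAST_LOAD_FAST b,y → push -5,0. Stack: [-5, 0]
BINARY_OP * → -5 * 0 = 0. Stack: [0]
STORE_FAST y → y=0. Stack: []
LOAD_FAST_LOAD_FAST a,y → push 23,0. Stack: [23, 0]
BINARY_OP + → 23 + 0 = 23. Stack: [23]
STORE_FAST w → w=23. Stack: []
LOAD_FAST w → push 23. Stack: [23]
LOAD_CONST → push 7. Stack: [23, 7]
BINARY_OP + → 23 + 7 = 30. Stack: [30]
STORE_FAST w → w=30. Stack: []
LOAD_FAST_LOAD_FAST y,a → push 0,23. Stack: [0, 23]
BINARY_OP + → 0 + 23 = 23. Stack: [23]
LOAD_FAST_LOAD_FAST w,y → push 30,0. Stack: [23, 30, 0]
BINARY_OP + → 30 + 0 = 30. Stack: [23, 30]
BINARY_OP * → 23 * 30 = 690. Stack: [690]
STORE_FAST m → m=690. Stack: []
LOAD_FAST m → push 690. Stack: [690]
RETURN_VALUE → return 690.

30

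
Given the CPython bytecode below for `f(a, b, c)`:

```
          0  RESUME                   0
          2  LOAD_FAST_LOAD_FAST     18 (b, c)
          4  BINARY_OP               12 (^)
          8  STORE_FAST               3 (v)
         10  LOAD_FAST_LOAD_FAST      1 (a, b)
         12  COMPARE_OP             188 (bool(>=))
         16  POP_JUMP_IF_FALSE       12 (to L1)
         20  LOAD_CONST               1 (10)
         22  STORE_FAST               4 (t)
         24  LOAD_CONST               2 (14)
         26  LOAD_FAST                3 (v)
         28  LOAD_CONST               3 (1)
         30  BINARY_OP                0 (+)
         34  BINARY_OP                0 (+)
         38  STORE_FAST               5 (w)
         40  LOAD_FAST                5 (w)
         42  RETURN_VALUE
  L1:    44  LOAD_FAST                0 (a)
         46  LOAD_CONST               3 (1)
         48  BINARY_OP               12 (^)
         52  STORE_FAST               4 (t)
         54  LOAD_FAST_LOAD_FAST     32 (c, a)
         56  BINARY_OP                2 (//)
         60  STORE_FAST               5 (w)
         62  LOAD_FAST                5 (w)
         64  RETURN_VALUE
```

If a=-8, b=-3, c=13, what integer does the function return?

-2

LOAD_FAST_LOAD_FAST b,c → push -3,13. Stack: [-3, 13]
BINARY_OP ^ → -3 ^ 13 = -16. Stack: [-16]
STORE_FAST v → v=-16. Stack: []
LOAD_FAST_LOAD_FAST a,b → push -8,-3. Stack: [-8, -3]
COMPARE_OP bool(>=) → -8 vs -3 = False. Stack: [False]
POP_JUMP_IF_FALSE → pop False; jump. Stack: []
LOAD_FAST a → push -8. Stack: [-8]
LOAD_CONST → push 1. Stack: [-8, 1]
BINARY_OP ^ → -8 ^ 1 = -7. Stack: [-7]
STORE_FAST t → t=-7. Stack: []
LOAD_FAST_LOAD_FAST c,a → push 13,-8. Stack: [13, -8]
BINARY_OP // → 13 // -8 = -2. Stack: [-2]
STORE_FAST w → w=-2. Stack: []
LOAD_FAST w → push -2. Stack: [-2]
RETURN_VALUE → return -2.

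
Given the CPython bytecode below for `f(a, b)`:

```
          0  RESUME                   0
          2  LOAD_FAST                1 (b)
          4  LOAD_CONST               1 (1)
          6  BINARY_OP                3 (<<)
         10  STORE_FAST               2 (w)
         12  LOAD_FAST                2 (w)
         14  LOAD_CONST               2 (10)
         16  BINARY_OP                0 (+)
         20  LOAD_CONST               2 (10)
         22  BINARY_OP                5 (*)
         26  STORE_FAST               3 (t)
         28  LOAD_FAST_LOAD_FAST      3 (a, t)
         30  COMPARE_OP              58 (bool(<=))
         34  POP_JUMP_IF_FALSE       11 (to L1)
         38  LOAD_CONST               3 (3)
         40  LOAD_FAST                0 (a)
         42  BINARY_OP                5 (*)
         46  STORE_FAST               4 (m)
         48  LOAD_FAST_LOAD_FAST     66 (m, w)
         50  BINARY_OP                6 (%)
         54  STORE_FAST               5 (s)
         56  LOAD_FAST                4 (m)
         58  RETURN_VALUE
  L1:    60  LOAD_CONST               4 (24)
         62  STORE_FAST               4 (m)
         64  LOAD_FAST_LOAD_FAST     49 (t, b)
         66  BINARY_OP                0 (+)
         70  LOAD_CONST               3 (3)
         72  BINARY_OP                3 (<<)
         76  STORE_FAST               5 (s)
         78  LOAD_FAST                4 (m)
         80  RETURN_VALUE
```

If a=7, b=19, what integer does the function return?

21

LOAD_FAST b → push 19. Stack: [19]
LOAD_CONST → push 1. Stack: [19, 1]
BINARY_OP << → 19 << 1 = 38. Stack: [38]
STORE_FAST w → w=38. Stack: []
LOAD_FAST w → push 38. Stack: [38]
LOAD_CONST → push 10. Stack: [38, 10]
BINARY_OP + → 38 + 10 = 48. Stack: [48]
LOAD_CONST → push 10. Stack: [48, 10]
BINARY_OP * → 48 * 10 = 480. Stack: [480]
STORE_FAST t → t=480. Stack: []
LOAD_FAST_LOAD_FAST a,t → push 7,480. Stack: [7, 480]
COMPARE_OP bool(<=) → 7 vs 480 = True. Stack: [True]
POP_JUMP_IF_FALSE → pop True; no jump. Stack: []
LOAD_CONST → push 3. Stack: [3]
LOAD_FAST a → push 7. Stack: [3, 7]
BINARY_OP * → 3 * 7 = 21. Stack: [21]
STORE_FAST m → m=21. Stack: []
LOAD_FAST_LOAD_FAST m,w → push 21,38. Stack: [21, 38]
BINARY_OP % → 21 % 38 = 21. Stack: [21]
STORE_FAST s → s=21. Stack: []
LOAD_FAST m → push 21. Stack: [21]
RETURN_VALUE → return 21.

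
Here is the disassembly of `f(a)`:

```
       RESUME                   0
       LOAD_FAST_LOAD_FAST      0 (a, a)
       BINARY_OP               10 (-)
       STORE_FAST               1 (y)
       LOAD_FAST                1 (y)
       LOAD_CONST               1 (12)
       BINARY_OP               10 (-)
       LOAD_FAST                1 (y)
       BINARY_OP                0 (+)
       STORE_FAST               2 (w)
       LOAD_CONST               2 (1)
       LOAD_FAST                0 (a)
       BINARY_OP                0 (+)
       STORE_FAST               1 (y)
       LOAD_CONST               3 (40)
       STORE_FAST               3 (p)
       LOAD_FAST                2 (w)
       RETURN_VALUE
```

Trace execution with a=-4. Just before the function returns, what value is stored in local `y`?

LOAD_FAST_LOAD_FAST a,a → push -4,-4. Stack: [-4, -4]
BINARY_OP - → -4 - -4 = 0. Stack: [0]
STORE_FAST y → y=0. Stack: []
LOAD_FAST y → push 0. Stack: [0]
LOAD_CONST → push 12. Stack: [0, 12]
BINARY_OP - → 0 - 12 = -12. Stack: [-12]
LOAD_FAST y → push 0. Stack: [-12, 0]
BINARY_OP + → -12 + 0 = -12. Stack: [-12]
STORE_FAST w → w=-12. Stack: []
LOAD_CONST → push 1. Stack: [1]
LOAD_FAST a → push -4. Stack: [1, -4]
BINARY_OP + → 1 + -4 = -3. Stack: [-3]
STORE_FAST y → y=-3. Stack: []
LOAD_CONST → push 40. Stack: [40]
STORE_FAST p → p=40. Stack: []
LOAD_FAST w → push -12. Stack: [-12]
RETURN_VALUE → return -12.

-3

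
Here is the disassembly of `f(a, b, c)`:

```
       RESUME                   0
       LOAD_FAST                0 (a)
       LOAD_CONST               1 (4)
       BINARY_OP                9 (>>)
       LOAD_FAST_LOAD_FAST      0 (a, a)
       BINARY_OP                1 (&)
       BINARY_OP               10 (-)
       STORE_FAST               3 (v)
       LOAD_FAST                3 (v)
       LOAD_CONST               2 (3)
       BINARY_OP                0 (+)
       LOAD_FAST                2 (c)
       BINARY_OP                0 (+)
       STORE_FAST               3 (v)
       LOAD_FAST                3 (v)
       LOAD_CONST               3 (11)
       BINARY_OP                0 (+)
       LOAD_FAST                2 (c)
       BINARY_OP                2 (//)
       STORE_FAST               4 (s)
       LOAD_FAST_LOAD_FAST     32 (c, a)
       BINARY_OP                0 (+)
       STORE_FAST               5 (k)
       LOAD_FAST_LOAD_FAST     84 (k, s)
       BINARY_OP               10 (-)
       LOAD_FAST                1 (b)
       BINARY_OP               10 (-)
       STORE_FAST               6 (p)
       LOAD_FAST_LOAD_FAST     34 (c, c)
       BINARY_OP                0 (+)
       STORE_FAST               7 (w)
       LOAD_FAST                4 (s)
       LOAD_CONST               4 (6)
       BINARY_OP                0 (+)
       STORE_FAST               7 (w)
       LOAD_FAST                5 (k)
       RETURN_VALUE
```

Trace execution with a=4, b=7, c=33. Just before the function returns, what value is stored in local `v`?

32

LOAD_FAST a → push 4. Stack: [4]
LOAD_CONST → push 4. Stack: [4, 4]
BINARY_OP >> → 4 >> 4 = 0. Stack: [0]
LOAD_FAST_LOAD_FAST a,a → push 4,4. Stack: [0, 4, 4]
BINARY_OP & → 4 & 4 = 4. Stack: [0, 4]
BINARY_OP - → 0 - 4 = -4. Stack: [-4]
STORE_FAST v → v=-4. Stack: []
LOAD_FAST v → push -4. Stack: [-4]
LOAD_CONST → push 3. Stack: [-4, 3]
BINARY_OP + → -4 + 3 = -1. Stack: [-1]
LOAD_FAST c → push 33. Stack: [-1, 33]
BINARY_OP + → -1 + 33 = 32. Stack: [32]
STORE_FAST v → v=32. Stack: []
LOAD_FAST v → push 32. Stack: [32]
LOAD_CONST → push 11. Stack: [32, 11]
BINARY_OP + → 32 + 11 = 43. Stack: [43]
LOAD_FAST c → push 33. Stack: [43, 33]
BINARY_OP // → 43 // 33 = 1. Stack: [1]
STORE_FAST s → s=1. Stack: []
LOAD_FAST_LOAD_FAST c,a → push 33,4. Stack: [33, 4]
BINARY_OP + → 33 + 4 = 37. Stack: [37]
STORE_FAST k → k=37. Stack: []
LOAD_FAST_LOAD_FAST k,s → push 37,1. Stack: [37, 1]
BINARY_OP - → 37 - 1 = 36. Stack: [36]
LOAD_FAST b → push 7. Stack: [36, 7]
BINARY_OP - → 36 - 7 = 29. Stack: [29]
STORE_FAST p → p=29. Stack: []
LOAD_FAST_LOAD_FAST c,c → push 33,33. Stack: [33, 33]
BINARY_OP + → 33 + 33 = 66. Stack: [66]
STORE_FAST w → w=66. Stack: []
LOAD_FAST s → push 1. Stack: [1]
LOAD_CONST → push 6. Stack: [1, 6]
BINARY_OP + → 1 + 6 = 7. Stack: [7]
STORE_FAST w → w=7. Stack: []
LOAD_FAST k → push 37. Stack: [37]
RETURN_VALUE → return 37.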